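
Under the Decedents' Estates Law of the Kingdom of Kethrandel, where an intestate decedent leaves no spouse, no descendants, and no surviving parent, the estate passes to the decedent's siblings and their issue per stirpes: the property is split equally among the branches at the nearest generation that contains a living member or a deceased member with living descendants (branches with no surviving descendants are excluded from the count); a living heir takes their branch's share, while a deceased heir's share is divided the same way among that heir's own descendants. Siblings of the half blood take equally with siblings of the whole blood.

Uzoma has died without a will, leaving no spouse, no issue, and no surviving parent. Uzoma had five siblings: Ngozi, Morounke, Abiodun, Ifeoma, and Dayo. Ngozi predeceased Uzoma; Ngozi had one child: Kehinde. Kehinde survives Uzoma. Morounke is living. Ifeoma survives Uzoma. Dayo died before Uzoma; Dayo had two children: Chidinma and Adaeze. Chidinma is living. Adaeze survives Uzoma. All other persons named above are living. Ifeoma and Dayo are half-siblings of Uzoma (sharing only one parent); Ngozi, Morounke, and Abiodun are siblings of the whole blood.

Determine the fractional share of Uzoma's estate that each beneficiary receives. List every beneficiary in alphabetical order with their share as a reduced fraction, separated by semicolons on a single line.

Abiodun 1/5; Adaeze 1/10; Chidinma 1/10; Ifeoma 1/5; Kehinde 1/5; Morounke 1/5

No spouse, descendants, or parent survives, so the estate passes to Uzoma's siblings per stirpes.
Half-blood and whole-blood siblings take equally under the stated rule.
The estate is divided into 5 equal shares of 1/5 among Ngozi, Morounke, Abiodun, Ifeoma, Dayo.
Ngozi predeceased; the 1/5 allotted to Ngozi's branch passes to Ngozi's issue by representation.
Kehinde is the sole taker at this level and receives the full 1/5.
Morounke is living and takes 1/5.
Abiodun is living and takes 1/5.
Ifeoma is living and takes 1/5.
Dayo predeceased; the 1/5 allotted to Dayo's branch passes to Dayo's issue by representation.
The 1/5 is divided into 2 equal shares of 1/10 among Chidinma, Adaeze.
Chidinma is living and takes 1/10.
Adaeze is living and takes 1/10.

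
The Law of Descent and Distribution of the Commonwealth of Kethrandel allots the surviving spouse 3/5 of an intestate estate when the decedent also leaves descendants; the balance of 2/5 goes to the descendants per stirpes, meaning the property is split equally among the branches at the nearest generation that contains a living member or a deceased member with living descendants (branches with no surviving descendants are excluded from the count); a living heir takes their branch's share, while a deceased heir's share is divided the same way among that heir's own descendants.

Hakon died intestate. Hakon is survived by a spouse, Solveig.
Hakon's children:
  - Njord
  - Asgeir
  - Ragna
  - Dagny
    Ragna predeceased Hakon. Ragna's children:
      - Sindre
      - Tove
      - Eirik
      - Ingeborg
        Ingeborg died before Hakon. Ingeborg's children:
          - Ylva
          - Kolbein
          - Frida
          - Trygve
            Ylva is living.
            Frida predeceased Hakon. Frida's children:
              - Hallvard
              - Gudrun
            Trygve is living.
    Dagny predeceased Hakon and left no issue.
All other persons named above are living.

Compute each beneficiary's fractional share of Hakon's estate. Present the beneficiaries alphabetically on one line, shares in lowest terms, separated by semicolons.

Solveig, as surviving spouse, takes 3/5.
The remaining 2/5 passes to Hakon's descendants per stirpes.
Dagny left no surviving issue, so that branch lapses and is disregarded.
The 2/5 is divided into 3 equal shares of 2/15 among Njord, Asgeir, Ragna.
Njord is living and takes 2/15.
Asgeir is living and takes 2/15.
Ragna predeceased; the 2/15 allotted to Ragna's branch passes to Ragna's issue by representation.
The 2/15 is divided into 4 equal shares of 1/30 among Sindre, Tove, Eirik, Ingeborg.
Sindre is living and takes 1/30.
Tove is living and takes 1/30.
Eirik is living and takes 1/30.
Ingeborg predeceased; the 1/30 allotted to Ingeborg's branch passes to Ingeborg's issue by representation.
The 1/30 is divided into 4 equal shares of 1/120 among Ylva, Kolbein, Frida, Trygve.
Ylva is living and takes 1/120.
Kolbein is living and takes 1/120.
Frida predeceased; the 1/120 allotted to Frida's branch passes to Frida's issue by representation.
The 1/120 is divided into 2 equal shares of 1/240 among Hallvard, Gudrun.
Hallvard is living and takes 1/240.
Gudrun is living and takes 1/240.
Trygve is living and takes 1/120.

Asgeir 2/15; Eirik 1/30; Gudrun 1/240; Hallvard 1/240; Kolbein 1/120; Njord 2/15; Sindre 1/30; Solveig 3/5; Tove 1/30; Trygve 1/120; Ylva 1/120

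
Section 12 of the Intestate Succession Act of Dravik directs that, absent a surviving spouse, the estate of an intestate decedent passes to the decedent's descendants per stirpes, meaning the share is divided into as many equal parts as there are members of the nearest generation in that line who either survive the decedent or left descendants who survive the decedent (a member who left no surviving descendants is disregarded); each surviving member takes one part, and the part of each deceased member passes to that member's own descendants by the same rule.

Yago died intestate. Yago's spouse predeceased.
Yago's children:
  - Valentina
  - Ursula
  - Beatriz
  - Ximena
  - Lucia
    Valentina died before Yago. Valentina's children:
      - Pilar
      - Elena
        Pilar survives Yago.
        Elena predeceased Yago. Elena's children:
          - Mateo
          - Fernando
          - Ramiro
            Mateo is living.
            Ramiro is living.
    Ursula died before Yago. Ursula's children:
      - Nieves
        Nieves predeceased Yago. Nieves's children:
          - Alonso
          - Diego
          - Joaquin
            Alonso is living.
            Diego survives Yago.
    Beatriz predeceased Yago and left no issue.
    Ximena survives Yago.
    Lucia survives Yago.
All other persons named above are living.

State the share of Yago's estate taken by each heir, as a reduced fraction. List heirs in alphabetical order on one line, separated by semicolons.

There is no surviving spouse, so the entire estate passes to Yago's descendants per stirpes.
Beatriz left no surviving issue, so that branch lapses and is disregarded.
The estate is divided into 4 equal shares of 1/4 among Valentina, Ursula, Ximena, Lucia.
Valentina predeceased; the 1/4 allotted to Valentina's branch passes to Valentina's issue by representation.
The 1/4 is divided into 2 equal shares of 1/8 among Pilar, Elena.
Pilar is living and takes 1/8.
Elena predeceased; the 1/8 allotted to Elena's branch passes to Elena's issue by representation.
The 1/8 is divided into 3 equal shares of 1/24 among Mateo, Fernando, Ramiro.
Mateo is living and takes 1/24.
Fernando is living and takes 1/24.
Ramiro is living and takes 1/24.
Ursula predeceased; the 1/4 allotted to Ursula's branch passes to Ursula's issue by representation.
Nieves's line is the sole branch at this level, so the full 1/4 passes to Nieves's issue by representation.
The 1/4 is divided into 3 equal shares of 1/12 among Alonso, Diego, Joaquin.
Alonso is living and takes 1/12.
Diego is living and takes 1/12.
Joaquin is living and takes 1/12.
Ximena is living and takes 1/4.
Lucia is living and takes 1/4.

Alonso 1/12; Diego 1/12; Fernando 1/24; Joaquin 1/12; Lucia 1/4; Mateo 1/24; Pilar 1/8; Ramiro 1/24; Ximena 1/4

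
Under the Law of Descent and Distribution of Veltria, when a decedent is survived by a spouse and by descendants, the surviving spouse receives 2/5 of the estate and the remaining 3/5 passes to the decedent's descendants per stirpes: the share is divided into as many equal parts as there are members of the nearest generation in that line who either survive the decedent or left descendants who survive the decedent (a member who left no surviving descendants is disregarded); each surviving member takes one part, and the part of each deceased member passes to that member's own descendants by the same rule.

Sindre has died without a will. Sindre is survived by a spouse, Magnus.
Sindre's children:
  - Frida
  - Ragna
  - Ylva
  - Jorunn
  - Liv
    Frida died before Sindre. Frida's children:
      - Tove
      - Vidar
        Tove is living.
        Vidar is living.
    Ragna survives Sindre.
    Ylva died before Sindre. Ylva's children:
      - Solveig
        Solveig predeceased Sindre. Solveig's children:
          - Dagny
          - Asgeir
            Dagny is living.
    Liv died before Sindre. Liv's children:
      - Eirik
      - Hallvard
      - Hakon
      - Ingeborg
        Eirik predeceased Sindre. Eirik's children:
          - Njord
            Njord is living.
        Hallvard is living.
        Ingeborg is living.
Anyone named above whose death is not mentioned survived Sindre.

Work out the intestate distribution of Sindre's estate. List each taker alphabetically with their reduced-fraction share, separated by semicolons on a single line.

Asgeir 3/50; Dagny 3/50; Hakon 3/100; Hallvard 3/100; Ingeborg 3/100; Jorunn 3/25; Magnus 2/5; Njord 3/100; Ragna 3/25; Tove 3/50; Vidar 3/50

Magnus, as surviving spouse, takes 2/5.
The remaining 3/5 passes to Sindre's descendants per stirpes.
The 3/5 is divided into 5 equal shares of 3/25 among Frida, Ragna, Ylva, Jorunn, Liv.
Frida predeceased; the 3/25 allotted to Frida's branch passes to Frida's issue by representation.
The 3/25 is divided into 2 equal shares of 3/50 among Tove, Vidar.
Tove is living and takes 3/50.
Vidar is living and takes 3/50.
Ragna is living and takes 3/25.
Ylva predeceased; the 3/25 allotted to Ylva's branch passes to Ylva's issue by representation.
Solveig's line is the sole branch at this level, so the full 3/25 passes to Solveig's issue by representation.
The 3/25 is divided into 2 equal shares of 3/50 among Dagny, Asgeir.
Dagny is living and takes 3/50.
Asgeir is living and takes 3/50.
Jorunn is living and takes 3/25.
Liv predeceased; the 3/25 allotted to Liv's branch passes to Liv's issue by representation.
The 3/25 is divided into 4 equal shares of 3/100 among Eirik, Hallvard, Hakon, Ingeborg.
Eirik predeceased; the 3/100 allotted to Eirik's branch passes to Eirik's issue by representation.
Njord is the sole taker at this level and receives the full 3/100.
Hallvard is living and takes 3/100.
Hakon is living and takes 3/100.
Ingeborg is living and takes 3/100.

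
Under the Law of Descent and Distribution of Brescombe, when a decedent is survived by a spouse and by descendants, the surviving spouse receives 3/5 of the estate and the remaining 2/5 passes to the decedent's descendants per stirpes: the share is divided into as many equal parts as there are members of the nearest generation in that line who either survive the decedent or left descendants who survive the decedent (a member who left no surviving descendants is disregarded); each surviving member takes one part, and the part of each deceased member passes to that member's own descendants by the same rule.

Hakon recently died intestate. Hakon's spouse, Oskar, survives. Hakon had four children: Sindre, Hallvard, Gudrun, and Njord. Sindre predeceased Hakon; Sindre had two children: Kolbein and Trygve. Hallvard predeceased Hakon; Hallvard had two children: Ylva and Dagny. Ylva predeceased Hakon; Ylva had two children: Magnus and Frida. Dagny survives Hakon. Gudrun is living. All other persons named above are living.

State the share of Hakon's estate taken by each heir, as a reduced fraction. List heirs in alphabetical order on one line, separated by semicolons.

Dagny 1/20; Frida 1/40; Gudrun 1/10; Kolbein 1/20; Magnus 1/40; Njord 1/10; Oskar 3/5; Trygve 1/20

Oskar, as surviving spouse, takes 3/5.
The remaining 2/5 passes to Hakon's descendants per stirpes.
The 2/5 is divided into 4 equal shares of 1/10 among Sindre, Hallvard, Gudrun, Njord.
Sindre predeceased; the 1/10 allotted to Sindre's branch passes to Sindre's issue by representation.
The 1/10 is divided into 2 equal shares of 1/20 among Kolbein, Trygve.
Kolbein is living and takes 1/20.
Trygve is living and takes 1/20.
Hallvard predeceased; the 1/10 allotted to Hallvard's branch passes to Hallvard's issue by representation.
The 1/10 is divided into 2 equal shares of 1/20 among Ylva, Dagny.
Ylva predeceased; the 1/20 allotted to Ylva's branch passes to Ylva's issue by representation.
The 1/20 is divided into 2 equal shares of 1/40 among Magnus, Frida.
Magnus is living and takes 1/40.
Frida is living and takes 1/40.
Dagny is living and takes 1/20.
Gudrun is living and takes 1/10.
Njord is living and takes 1/10.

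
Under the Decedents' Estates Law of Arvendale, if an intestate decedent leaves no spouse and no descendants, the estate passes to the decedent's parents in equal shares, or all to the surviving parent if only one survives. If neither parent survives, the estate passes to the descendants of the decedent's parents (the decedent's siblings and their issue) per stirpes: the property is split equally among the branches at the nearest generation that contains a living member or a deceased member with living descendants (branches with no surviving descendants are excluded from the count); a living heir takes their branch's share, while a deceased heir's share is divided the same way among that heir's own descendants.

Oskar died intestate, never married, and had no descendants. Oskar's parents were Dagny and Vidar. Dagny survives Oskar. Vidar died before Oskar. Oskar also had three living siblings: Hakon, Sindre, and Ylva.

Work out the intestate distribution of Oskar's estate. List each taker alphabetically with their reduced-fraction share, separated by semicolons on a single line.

Dagny 1

Only one parent, Dagny, survives, so Dagny takes the entire estate. The siblings take nothing because a surviving parent has priority.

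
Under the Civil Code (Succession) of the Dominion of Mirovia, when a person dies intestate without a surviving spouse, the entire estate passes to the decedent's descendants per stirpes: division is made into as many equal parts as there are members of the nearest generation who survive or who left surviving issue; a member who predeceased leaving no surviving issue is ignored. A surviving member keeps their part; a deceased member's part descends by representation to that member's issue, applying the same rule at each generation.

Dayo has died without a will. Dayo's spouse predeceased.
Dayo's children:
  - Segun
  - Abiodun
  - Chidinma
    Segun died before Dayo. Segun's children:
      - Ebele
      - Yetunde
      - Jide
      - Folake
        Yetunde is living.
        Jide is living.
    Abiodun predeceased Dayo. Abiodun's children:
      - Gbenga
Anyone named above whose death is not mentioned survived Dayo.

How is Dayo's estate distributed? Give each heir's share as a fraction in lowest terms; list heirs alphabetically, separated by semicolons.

There is no surviving spouse, so the entire estate passes to Dayo's descendants per stirpes.
The estate is divided into 3 equal shares of 1/3 among Segun, Abiodun, Chidinma.
Segun predeceased; the 1/3 allotted to Segun's branch passes to Segun's issue by representation.
The 1/3 is divided into 4 equal shares of 1/12 among Ebele, Yetunde, Jide, Folake.
Ebele is living and takes 1/12.
Yetunde is living and takes 1/12.
Jide is living and takes 1/12.
Folake is living and takes 1/12.
Abiodun predeceased; the 1/3 allotted to Abiodun's branch passes to Abiodun's issue by representation.
Gbenga is the sole taker at this level and receives the full 1/3.
Chidinma is living and takes 1/3.

Chidinma 1/3; Ebele 1/12; Folake 1/12; Gbenga 1/3; Jide 1/12; Yetunde 1/12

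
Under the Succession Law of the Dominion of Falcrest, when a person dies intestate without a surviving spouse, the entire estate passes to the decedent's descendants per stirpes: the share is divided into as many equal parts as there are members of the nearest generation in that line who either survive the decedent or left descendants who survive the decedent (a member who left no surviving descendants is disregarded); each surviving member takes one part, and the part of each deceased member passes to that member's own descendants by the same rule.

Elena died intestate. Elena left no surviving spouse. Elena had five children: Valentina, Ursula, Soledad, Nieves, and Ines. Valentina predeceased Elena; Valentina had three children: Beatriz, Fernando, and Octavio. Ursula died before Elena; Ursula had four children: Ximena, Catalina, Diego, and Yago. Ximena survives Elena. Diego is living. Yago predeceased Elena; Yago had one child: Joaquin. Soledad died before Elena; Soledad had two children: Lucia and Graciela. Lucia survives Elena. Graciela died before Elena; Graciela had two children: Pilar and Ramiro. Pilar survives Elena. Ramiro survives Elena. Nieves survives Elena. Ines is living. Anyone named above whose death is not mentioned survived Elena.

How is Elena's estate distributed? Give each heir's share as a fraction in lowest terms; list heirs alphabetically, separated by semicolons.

Beatriz 1/15; Catalina 1/20; Diego 1/20; Fernando 1/15; Ines 1/5; Joaquin 1/20; Lucia 1/10; Nieves 1/5; Octavio 1/15; Pilar 1/20; Ramiro 1/20; Ximena 1/20

There is no surviving spouse, so the entire estate passes to Elena's descendants per stirpes.
The estate is divided into 5 equal shares of 1/5 among Valentina, Ursula, Soledad, Nieves, Ines.
Valentina predeceased; the 1/5 allotted to Valentina's branch passes to Valentina's issue by representation.
The 1/5 is divided into 3 equal shares of 1/15 among Beatriz, Fernando, Octavio.
Beatriz is living and takes 1/15.
Fernando is living and takes 1/15.
Octavio is living and takes 1/15.
Ursula predeceased; the 1/5 allotted to Ursula's branch passes to Ursula's issue by representation.
The 1/5 is divided into 4 equal shares of 1/20 among Ximena, Catalina, Diego, Yago.
Ximena is living and takes 1/20.
Catalina is living and takes 1/20.
Diego is living and takes 1/20.
Yago predeceased; the 1/20 allotted to Yago's branch passes to Yago's issue by representation.
Joaquin is the sole taker at this level and receives the full 1/20.
Soledad predeceased; the 1/5 allotted to Soledad's branch passes to Soledad's issue by representation.
The 1/5 is divided into 2 equal shares of 1/10 among Lucia, Graciela.
Lucia is living and takes 1/10.
Graciela predeceased; the 1/10 allotted to Graciela's branch passes to Graciela's issue by representation.
The 1/10 is divided into 2 equal shares of 1/20 among Pilar, Ramiro.
Pilar is living and takes 1/20.
Ramiro is living and takes 1/20.
Nieves is living and takes 1/5.
Ines is living and takes 1/5.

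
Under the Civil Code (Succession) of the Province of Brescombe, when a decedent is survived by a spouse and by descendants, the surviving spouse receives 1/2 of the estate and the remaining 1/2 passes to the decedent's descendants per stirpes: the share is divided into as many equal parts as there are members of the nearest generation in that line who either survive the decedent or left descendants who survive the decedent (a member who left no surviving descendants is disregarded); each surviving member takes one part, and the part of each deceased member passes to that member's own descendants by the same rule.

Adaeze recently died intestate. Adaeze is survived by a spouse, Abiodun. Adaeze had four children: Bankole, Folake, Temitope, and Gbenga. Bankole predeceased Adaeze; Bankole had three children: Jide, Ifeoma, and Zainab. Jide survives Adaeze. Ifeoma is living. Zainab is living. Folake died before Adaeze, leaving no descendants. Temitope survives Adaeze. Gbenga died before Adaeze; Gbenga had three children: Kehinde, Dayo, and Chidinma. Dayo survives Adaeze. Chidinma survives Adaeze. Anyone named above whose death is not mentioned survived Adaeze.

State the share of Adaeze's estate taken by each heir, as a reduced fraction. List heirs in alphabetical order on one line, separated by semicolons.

Abiodun 1/2; Chidinma 1/18; Dayo 1/18; Ifeoma 1/18; Jide 1/18; Kehinde 1/18; Temitope 1/6; Zainab 1/18

Abiodun, as surviving spouse, takes 1/2.
The remaining 1/2 passes to Adaeze's descendants per stirpes.
Folake left no surviving issue, so that branch lapses and is disregarded.
The 1/2 is divided into 3 equal shares of 1/6 among Bankole, Temitope, Gbenga.
Bankole predeceased; the 1/6 allotted to Bankole's branch passes to Bankole's issue by representation.
The 1/6 is divided into 3 equal shares of 1/18 among Jide, Ifeoma, Zainab.
Jide is living and takes 1/18.
Ifeoma is living and takes 1/18.
Zainab is living and takes 1/18.
Temitope is living and takes 1/6.
Gbenga predeceased; the 1/6 allotted to Gbenga's branch passes to Gbenga's issue by representation.
The 1/6 is divided into 3 equal shares of 1/18 among Kehinde, Dayo, Chidinma.
Kehinde is living and takes 1/18.
Dayo is living and takes 1/18.
Chidinma is living and takes 1/18.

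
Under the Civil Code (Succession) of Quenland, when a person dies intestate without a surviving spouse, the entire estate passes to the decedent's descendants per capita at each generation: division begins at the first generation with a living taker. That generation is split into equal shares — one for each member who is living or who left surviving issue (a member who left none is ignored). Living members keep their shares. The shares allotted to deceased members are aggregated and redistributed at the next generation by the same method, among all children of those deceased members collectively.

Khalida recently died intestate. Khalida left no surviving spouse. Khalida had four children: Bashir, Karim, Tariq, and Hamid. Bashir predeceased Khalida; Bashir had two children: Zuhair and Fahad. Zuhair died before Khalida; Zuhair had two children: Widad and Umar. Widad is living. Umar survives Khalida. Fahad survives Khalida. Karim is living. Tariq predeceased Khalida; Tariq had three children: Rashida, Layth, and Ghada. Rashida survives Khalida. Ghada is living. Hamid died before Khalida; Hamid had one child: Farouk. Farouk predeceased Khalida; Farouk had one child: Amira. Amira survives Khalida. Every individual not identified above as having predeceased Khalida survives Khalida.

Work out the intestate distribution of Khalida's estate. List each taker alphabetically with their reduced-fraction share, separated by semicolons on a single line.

Amira 1/12; Fahad 1/8; Ghada 1/8; Karim 1/4; Layth 1/8; Rashida 1/8; Umar 1/12; Widad 1/12

There is no surviving spouse, so the entire estate passes to Khalida's descendants per capita at each generation.
At generation 1 (Bashir, Karim, Tariq, Hamid) there are 4 shares of (1)/4 = 1/4 each.
Living: Karim — each takes 1/4.
Deceased: Bashir, Tariq, and Hamid. Their combined 3/4 is pooled and carried to generation 2.
At generation 2 (Zuhair, Fahad, Rashida, Layth, Ghada, Farouk) there are 6 shares of (3/4)/6 = 1/8 each.
Living: Fahad, Rashida, Layth, and Ghada — each takes 1/8.
Deceased: Zuhair and Farouk. Their combined 1/4 is pooled and carried to generation 3.
At generation 3 (Widad, Umar, Amira) there are 3 shares of (1/4)/3 = 1/12 each.
Living: Widad, Umar, and Amira — each takes 1/12.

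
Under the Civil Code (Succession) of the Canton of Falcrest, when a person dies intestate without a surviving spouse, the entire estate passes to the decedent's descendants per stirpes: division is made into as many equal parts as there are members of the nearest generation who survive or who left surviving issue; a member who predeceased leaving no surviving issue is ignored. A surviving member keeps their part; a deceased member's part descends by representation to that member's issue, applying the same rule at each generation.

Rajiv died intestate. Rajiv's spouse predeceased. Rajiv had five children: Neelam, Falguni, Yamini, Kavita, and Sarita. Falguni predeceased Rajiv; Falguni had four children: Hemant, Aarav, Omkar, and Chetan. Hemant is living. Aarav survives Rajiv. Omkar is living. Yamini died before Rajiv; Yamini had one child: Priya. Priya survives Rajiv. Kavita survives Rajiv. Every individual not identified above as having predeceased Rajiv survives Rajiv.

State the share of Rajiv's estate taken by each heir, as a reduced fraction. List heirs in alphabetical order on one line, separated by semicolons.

Aarav 1/20; Chetan 1/20; Hemant 1/20; Kavita 1/5; Neelam 1/5; Omkar 1/20; Priya 1/5; Sarita 1/5

There is no surviving spouse, so the entire estate passes to Rajiv's descendants per stirpes.
The estate is divided into 5 equal shares of 1/5 among Neelam, Falguni, Yamini, Kavita, Sarita.
Neelam is living and takes 1/5.
Falguni predeceased; the 1/5 allotted to Falguni's branch passes to Falguni's issue by representation.
The 1/5 is divided into 4 equal shares of 1/20 among Hemant, Aarav, Omkar, Chetan.
Hemant is living and takes 1/20.
Aarav is living and takes 1/20.
Omkar is living and takes 1/20.
Chetan is living and takes 1/20.
Yamini predeceased; the 1/5 allotted to Yamini's branch passes to Yamini's issue by representation.
Priya is the sole taker at this level and receives the full 1/5.
Kavita is living and takes 1/5.
Sarita is living and takes 1/5.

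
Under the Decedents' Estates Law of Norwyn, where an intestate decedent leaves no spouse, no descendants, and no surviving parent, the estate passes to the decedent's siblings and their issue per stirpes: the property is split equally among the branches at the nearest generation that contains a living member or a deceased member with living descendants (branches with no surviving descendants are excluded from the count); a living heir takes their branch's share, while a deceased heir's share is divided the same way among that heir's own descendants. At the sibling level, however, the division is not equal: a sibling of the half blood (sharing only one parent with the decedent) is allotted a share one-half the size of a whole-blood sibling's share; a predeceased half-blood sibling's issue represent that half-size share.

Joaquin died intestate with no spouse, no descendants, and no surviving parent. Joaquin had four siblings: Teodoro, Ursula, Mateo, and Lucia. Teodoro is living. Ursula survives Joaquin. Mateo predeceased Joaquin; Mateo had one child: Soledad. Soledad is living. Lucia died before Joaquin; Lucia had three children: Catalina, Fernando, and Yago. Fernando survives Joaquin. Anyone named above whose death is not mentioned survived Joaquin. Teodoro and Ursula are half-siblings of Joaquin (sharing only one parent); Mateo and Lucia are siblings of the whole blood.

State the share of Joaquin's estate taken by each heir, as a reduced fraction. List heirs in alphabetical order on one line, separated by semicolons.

No spouse, descendants, or parent survives, so the estate passes to Joaquin's siblings per stirpes.
Half-blood siblings count for one-half the weight of whole-blood siblings at the initial division.
Dividing 1 in proportion to weights (total weight 3): Teodoro (weight 1/2) → 1/6; Ursula (weight 1/2) → 1/6; Mateo (weight 1) → 1/3; Lucia (weight 1) → 1/3.
Teodoro is living and takes 1/6.
Ursula is living and takes 1/6.
Mateo predeceased; the 1/3 allotted to Mateo's branch passes to Mateo's issue by representation.
Soledad is the sole taker at this level and receives the full 1/3.
Lucia predeceased; the 1/3 allotted to Lucia's branch passes to Lucia's issue by representation.
The 1/3 is divided into 3 equal shares of 1/9 among Catalina, Fernando, Yago.
Catalina is living and takes 1/9.
Fernando is living and takes 1/9.
Yago is living and takes 1/9.

Catalina 1/9; Fernando 1/9; Soledad 1/3; Teodoro 1/6; Ursula 1/6; Yago 1/9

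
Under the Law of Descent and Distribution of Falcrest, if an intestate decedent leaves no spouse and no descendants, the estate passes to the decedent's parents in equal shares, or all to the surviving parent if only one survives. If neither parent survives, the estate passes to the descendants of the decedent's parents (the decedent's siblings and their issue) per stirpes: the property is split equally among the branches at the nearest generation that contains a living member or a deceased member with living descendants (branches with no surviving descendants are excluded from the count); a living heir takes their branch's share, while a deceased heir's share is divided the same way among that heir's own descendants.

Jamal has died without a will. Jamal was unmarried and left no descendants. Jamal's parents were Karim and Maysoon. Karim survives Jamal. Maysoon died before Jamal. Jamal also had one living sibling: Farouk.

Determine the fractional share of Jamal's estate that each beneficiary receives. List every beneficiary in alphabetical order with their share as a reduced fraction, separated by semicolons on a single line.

Only one parent, Karim, survives, so Karim takes the entire estate. The siblings take nothing because a surviving parent has priority.

Karim 1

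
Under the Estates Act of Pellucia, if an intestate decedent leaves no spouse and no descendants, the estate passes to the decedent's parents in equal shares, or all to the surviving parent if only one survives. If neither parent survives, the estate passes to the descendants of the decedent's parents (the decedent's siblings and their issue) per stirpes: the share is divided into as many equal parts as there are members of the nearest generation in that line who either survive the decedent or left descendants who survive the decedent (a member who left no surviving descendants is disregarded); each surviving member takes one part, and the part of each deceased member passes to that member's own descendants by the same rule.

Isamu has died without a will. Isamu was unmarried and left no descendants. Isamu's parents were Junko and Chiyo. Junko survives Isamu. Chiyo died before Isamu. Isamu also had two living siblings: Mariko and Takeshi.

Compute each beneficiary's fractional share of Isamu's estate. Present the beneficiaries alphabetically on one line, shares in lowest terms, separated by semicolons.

Only one parent, Junko, survives, so Junko takes the entire estate. The siblings take nothing because a surviving parent has priority.

Junko 1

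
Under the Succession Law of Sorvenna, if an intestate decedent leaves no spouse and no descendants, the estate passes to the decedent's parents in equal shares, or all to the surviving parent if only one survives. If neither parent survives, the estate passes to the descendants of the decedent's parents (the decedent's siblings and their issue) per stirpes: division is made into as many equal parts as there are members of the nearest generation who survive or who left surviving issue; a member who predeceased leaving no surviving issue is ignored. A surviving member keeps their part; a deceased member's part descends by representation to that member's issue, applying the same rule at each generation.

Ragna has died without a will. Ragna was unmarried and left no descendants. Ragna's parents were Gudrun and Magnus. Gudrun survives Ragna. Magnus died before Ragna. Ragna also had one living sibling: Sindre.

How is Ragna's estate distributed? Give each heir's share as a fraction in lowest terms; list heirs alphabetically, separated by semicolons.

Gudrun 1

Only one parent, Gudrun, survives, so Gudrun takes the entire estate. The siblings take nothing because a surviving parent has priority.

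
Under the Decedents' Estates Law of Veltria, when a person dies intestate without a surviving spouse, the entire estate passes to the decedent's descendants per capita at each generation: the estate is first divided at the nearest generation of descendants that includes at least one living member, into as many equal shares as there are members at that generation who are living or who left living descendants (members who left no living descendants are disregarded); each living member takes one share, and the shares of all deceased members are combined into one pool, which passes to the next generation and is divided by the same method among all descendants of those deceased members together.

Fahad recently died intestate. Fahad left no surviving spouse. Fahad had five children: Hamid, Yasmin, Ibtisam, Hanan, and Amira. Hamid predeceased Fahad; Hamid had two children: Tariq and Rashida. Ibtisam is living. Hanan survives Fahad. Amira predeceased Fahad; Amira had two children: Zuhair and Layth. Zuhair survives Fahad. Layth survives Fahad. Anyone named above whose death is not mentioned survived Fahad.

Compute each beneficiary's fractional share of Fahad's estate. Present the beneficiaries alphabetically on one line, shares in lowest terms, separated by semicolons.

Hanan 1/5; Ibtisam 1/5; Layth 1/10; Rashida 1/10; Tariq 1/10; Yasmin 1/5; Zuhair 1/10

There is no surviving spouse, so the entire estate passes to Fahad's descendants per capita at each generation.
At generation 1 (Hamid, Yasmin, Ibtisam, Hanan, Amira) there are 5 shares of (1)/5 = 1/5 each.
Living: Yasmin, Ibtisam, and Hanan — each takes 1/5.
Deceased: Hamid and Amira. Their combined 2/5 is pooled and carried to generation 2.
At generation 2 (Tariq, Rashida, Zuhair, Layth) there are 4 shares of (2/5)/4 = 1/10 each.
Living: Tariq, Rashida, Zuhair, and Layth — each takes 1/10.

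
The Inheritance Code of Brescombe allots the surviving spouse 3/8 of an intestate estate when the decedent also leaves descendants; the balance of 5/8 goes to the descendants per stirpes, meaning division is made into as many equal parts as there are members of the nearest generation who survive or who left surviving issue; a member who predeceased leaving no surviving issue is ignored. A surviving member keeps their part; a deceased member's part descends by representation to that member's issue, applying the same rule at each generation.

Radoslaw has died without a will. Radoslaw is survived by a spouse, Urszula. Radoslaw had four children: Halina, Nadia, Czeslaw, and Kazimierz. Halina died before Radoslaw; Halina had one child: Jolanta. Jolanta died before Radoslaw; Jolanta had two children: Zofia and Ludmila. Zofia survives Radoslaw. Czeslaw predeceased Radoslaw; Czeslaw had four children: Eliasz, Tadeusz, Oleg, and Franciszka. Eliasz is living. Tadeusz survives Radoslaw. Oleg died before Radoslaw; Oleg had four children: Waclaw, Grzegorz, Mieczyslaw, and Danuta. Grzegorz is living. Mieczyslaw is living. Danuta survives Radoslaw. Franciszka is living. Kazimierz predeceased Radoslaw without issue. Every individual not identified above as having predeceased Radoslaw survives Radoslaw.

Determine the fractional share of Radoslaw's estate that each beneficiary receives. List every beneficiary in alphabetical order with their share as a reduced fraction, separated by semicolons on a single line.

Urszula, as surviving spouse, takes 3/8.
The remaining 5/8 passes to Radoslaw's descendants per stirpes.
Kazimierz left no surviving issue, so that branch lapses and is disregarded.
The 5/8 is divided into 3 equal shares of 5/24 among Halina, Nadia, Czeslaw.
Halina predeceased; the 5/24 allotted to Halina's branch passes to Halina's issue by representation.
Jolanta's line is the sole branch at this level, so the full 5/24 passes to Jolanta's issue by representation.
The 5/24 is divided into 2 equal shares of 5/48 among Zofia, Ludmila.
Zofia is living and takes 5/48.
Ludmila is living and takes 5/48.
Nadia is living and takes 5/24.
Czeslaw predeceased; the 5/24 allotted to Czeslaw's branch passes to Czeslaw's issue by representation.
The 5/24 is divided into 4 equal shares of 5/96 among Eliasz, Tadeusz, Oleg, Franciszka.
Eliasz is living and takes 5/96.
Tadeusz is living and takes 5/96.
Oleg predeceased; the 5/96 allotted to Oleg's branch passes to Oleg's issue by representation.
The 5/96 is divided into 4 equal shares of 5/384 among Waclaw, Grzegorz, Mieczyslaw, Danuta.
Waclaw is living and takes 5/384.
Grzegorz is living and takes 5/384.
Mieczyslaw is living and takes 5/384.
Danuta is living and takes 5/384.
Franciszka is living and takes 5/96.

Danuta 5/384; Eliasz 5/96; Franciszka 5/96; Grzegorz 5/384; Ludmila 5/48; Mieczyslaw 5/384; Nadia 5/24; Tadeusz 5/96; Urszula 3/8; Waclaw 5/384; Zofia 5/48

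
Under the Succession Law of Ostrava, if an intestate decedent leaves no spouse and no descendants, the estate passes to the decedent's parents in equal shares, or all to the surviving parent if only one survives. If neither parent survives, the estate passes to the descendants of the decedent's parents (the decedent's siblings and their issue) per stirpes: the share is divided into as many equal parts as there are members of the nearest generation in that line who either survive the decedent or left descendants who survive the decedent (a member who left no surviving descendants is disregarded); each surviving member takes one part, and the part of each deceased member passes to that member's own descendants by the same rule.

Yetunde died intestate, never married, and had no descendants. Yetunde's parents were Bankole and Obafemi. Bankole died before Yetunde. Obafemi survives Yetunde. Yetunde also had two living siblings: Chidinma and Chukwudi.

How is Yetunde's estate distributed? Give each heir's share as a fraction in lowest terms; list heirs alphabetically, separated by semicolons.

Obafemi 1

Only one parent, Obafemi, survives, so Obafemi takes the entire estate. The siblings take nothing because a surviving parent has priority.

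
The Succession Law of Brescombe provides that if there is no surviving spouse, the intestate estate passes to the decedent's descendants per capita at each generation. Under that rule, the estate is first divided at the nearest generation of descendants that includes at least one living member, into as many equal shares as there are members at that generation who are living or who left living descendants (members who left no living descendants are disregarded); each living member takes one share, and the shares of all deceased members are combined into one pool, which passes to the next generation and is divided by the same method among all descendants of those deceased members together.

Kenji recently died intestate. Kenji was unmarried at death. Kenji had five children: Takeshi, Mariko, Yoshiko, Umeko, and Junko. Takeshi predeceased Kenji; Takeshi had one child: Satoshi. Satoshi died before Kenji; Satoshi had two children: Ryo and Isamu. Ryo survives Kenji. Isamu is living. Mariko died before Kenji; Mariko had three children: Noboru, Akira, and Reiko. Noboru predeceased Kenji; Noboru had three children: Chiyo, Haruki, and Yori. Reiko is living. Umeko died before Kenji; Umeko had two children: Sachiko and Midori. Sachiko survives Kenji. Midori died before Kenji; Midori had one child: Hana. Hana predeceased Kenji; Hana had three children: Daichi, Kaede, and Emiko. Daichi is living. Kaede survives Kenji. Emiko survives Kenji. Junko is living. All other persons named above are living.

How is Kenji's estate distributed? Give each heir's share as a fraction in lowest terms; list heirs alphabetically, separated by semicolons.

There is no surviving spouse, so the entire estate passes to Kenji's descendants per capita at each generation.
At generation 1 (Takeshi, Mariko, Yoshiko, Umeko, Junko) there are 5 shares of (1)/5 = 1/5 each.
Living: Yoshiko and Junko — each takes 1/5.
Deceased: Takeshi, Mariko, and Umeko. Their combined 3/5 is pooled and carried to generation 2.
At generation 2 (Satoshi, Noboru, Akira, Reiko, Sachiko, Midori) there are 6 shares of (3/5)/6 = 1/10 each.
Living: Akira, Reiko, and Sachiko — each takes 1/10.
Deceased: Satoshi, Noboru, and Midori. Their combined 3/10 is pooled and carried to generation 3.
At generation 3 (Ryo, Isamu, Chiyo, Haruki, Yori, Hana) there are 6 shares of (3/10)/6 = 1/20 each.
Living: Ryo, Isamu, Chiyo, Haruki, and Yori — each takes 1/20.
Deceased: Hana. That 1/20 share is carried to generation 4.
At generation 4 (Daichi, Kaede, Emiko) there are 3 shares of (1/20)/3 = 1/60 each.
Living: Daichi, Kaede, and Emiko — each takes 1/60.

Akira 1/10; Chiyo 1/20; Daichi 1/60; Emiko 1/60; Haruki 1/20; Isamu 1/20; Junko 1/5; Kaede 1/60; Reiko 1/10; Ryo 1/20; Sachiko 1/10; Yori 1/20; Yoshiko 1/5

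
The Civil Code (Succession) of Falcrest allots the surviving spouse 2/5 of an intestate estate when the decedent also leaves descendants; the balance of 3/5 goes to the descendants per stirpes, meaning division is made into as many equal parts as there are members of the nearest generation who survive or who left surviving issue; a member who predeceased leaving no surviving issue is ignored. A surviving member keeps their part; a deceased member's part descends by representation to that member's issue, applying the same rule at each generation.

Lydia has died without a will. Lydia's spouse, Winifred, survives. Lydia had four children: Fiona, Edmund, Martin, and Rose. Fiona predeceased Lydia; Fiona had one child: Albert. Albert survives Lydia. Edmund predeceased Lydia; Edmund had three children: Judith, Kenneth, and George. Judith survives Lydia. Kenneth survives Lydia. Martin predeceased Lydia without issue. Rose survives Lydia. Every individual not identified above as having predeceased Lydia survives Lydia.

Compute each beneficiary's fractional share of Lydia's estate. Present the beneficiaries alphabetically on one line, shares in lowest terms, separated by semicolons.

Albert 1/5; George 1/15; Judith 1/15; Kenneth 1/15; Rose 1/5; Winifred 2/5

Winifred, as surviving spouse, takes 2/5.
The remaining 3/5 passes to Lydia's descendants per stirpes.
Martin left no surviving issue, so that branch lapses and is disregarded.
The 3/5 is divided into 3 equal shares of 1/5 among Fiona, Edmund, Rose.
Fiona predeceased; the 1/5 allotted to Fiona's branch passes to Fiona's issue by representation.
Albert is the sole taker at this level and receives the full 1/5.
Edmund predeceased; the 1/5 allotted to Edmund's branch passes to Edmund's issue by representation.
The 1/5 is divided into 3 equal shares of 1/15 among Judith, Kenneth, George.
Judith is living and takes 1/15.
Kenneth is living and takes 1/15.
George is living and takes 1/15.
Rose is living and takes 1/5.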